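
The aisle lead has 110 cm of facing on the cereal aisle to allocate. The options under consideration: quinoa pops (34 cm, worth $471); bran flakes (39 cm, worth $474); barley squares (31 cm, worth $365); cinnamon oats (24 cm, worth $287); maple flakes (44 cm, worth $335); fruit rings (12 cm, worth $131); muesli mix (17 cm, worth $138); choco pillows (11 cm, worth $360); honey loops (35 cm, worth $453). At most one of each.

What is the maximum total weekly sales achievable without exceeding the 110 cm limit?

Greedy by ratio would take quinoa pops + cinnamon oats + choco pillows + honey loops: 104 cm used, total 1571.
Replace honey loops with bran flakes: the trade gains 21 net, giving 1592 at 108 cm.
Runner-up bran flakes + cinnamon oats + choco pillows + honey loops tops out at 1574.

1592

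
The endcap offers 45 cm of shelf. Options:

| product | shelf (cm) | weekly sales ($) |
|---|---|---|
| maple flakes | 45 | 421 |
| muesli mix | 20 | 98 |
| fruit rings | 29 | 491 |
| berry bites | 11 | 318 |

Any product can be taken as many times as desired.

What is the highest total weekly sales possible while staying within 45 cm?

Density check — berry bites 28.91, fruit rings 16.93, maple flakes 9.36, muesli mix 4.90 are the best per cm.
The ratio ordering already packs tightly: 4×berry bites, 44 cm, 1272.

1272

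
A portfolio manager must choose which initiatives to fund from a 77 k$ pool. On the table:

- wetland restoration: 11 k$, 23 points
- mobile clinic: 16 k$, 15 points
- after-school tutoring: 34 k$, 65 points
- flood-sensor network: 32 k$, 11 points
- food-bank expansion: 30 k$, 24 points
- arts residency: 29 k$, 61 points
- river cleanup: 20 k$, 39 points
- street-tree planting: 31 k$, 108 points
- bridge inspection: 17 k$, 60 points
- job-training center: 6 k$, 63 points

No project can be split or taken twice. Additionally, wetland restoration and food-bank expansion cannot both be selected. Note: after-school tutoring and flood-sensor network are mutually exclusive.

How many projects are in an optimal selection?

Optimal total is 270.
For example river cleanup + street-tree planting + bridge inspection + job-training center achieves it, using 74 k$.
Every optimal selection uses 4 projects.

4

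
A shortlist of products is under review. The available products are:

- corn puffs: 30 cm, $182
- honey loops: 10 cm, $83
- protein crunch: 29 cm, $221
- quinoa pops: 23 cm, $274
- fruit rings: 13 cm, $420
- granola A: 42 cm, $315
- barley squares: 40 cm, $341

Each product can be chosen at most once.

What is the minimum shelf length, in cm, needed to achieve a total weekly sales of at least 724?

Minimise cm subject to total weekly sales ≥ 724.
Taking honey loops + quinoa pops + fruit rings gives 777 (≥ 724) for 46 cm.
Any bundle with less than 46 cm falls short of 724.

46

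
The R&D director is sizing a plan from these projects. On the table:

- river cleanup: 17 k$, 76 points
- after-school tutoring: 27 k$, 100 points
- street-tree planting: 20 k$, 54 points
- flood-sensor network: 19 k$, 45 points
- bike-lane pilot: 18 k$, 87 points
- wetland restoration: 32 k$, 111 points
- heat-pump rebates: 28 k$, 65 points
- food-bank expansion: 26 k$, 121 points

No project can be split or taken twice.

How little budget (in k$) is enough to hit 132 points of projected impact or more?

35

Need the lightest bundle worth ≥ 132.
river cleanup + bike-lane pilot reaches 163 using 35 k$.
No combination under 35 k$ hits 132.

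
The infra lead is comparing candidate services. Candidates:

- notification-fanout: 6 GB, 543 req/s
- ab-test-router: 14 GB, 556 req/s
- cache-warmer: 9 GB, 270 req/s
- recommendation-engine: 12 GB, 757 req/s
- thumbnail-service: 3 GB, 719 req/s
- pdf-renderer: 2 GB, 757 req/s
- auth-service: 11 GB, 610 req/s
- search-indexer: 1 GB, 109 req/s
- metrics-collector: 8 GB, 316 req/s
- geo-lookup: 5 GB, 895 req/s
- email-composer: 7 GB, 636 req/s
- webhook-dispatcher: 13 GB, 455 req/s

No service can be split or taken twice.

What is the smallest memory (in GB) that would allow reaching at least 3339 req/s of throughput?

Look for the lowest-memory combination reaching 3339.
notification-fanout + thumbnail-service + pdf-renderer + geo-lookup + email-composer reaches 3550 using 23 GB.
Any bundle with less than 23 GB falls short of 3339.

23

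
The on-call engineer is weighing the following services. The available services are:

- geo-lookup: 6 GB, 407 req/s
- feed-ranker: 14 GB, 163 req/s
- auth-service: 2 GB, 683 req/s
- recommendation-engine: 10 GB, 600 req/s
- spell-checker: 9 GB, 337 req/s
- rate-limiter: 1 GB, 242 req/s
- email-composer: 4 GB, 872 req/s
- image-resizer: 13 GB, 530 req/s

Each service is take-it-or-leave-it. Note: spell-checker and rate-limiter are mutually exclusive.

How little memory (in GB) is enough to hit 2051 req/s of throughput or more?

13

Minimise GB subject to total throughput ≥ 2051.
geo-lookup + auth-service + rate-limiter + email-composer: 2204 throughput at 13 GB.
Below 13 GB the best achievable stays under 2051.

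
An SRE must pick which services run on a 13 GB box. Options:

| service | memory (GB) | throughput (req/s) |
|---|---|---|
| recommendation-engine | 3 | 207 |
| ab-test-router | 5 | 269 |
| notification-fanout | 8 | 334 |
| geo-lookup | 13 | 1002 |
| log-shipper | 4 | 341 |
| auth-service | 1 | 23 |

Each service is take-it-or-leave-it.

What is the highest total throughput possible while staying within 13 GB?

1002

Density check — log-shipper 85.25, geo-lookup 77.08, recommendation-engine 69.00, ab-test-router 53.80 are the best per GB.
Greedy by ratio would take recommendation-engine + ab-test-router + log-shipper + auth-service: 13 GB used, total 840.
But geo-lookup fits in 13 GB and reaches 1002.
Next best is recommendation-engine + ab-test-router + log-shipper + auth-service at 840 (13 GB) — short by 162.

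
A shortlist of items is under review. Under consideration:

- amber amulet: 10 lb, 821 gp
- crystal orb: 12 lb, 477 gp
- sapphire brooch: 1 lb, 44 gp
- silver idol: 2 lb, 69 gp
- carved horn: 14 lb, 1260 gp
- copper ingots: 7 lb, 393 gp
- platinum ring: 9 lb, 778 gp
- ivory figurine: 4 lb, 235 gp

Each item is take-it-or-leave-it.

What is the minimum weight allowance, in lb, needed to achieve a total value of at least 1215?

Look for the lowest-weight combination reaching 1215.
Taking carved horn gives 1260 (≥ 1215) for 14 lb.
Below 14 lb the best achievable stays under 1215.

14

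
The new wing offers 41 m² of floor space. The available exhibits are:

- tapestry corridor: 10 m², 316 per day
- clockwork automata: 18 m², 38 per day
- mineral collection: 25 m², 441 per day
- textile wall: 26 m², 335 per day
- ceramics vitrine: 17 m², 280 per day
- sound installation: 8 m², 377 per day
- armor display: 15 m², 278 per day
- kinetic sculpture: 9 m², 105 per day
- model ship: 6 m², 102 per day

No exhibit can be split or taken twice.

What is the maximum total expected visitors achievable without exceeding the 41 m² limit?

1075

Filling by ratio: tapestry corridor + sound installation + armor display + model ship for 1073, with 2 m² left unused.
Replace armor display with ceramics vitrine: the trade gains 2 net, giving 1075 at 41 m².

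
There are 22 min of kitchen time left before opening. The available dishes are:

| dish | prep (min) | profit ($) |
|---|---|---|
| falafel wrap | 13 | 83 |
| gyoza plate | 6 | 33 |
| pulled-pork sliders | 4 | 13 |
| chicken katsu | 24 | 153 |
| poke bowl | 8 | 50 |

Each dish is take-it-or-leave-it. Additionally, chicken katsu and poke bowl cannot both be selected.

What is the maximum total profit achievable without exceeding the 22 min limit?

133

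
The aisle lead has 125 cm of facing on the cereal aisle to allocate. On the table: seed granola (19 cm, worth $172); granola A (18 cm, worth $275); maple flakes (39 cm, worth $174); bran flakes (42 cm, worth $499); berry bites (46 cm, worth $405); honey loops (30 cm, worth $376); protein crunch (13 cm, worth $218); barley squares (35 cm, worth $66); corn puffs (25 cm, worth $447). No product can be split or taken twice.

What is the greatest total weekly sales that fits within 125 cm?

Ranking by ratio (weekly sales/cm): corn puffs 17.88, protein crunch 16.77, granola A 15.28.
Filling by ratio: seed granola + granola A + honey loops + protein crunch + corn puffs for 1488, with 20 cm left unused.
The 30 cm tied up in honey loops is better spent on bran flakes — total rises to 1611 (117 cm).
Every other selection either busts 125 cm or fails to beat 1611.

1611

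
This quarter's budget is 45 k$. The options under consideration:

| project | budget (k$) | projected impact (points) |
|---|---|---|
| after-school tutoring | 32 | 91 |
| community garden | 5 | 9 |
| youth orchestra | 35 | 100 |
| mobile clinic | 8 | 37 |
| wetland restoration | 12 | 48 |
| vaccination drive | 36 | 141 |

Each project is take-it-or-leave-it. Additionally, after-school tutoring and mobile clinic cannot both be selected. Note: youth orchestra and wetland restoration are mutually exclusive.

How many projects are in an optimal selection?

Best achievable projected impact is 178.
One optimal bundle: mobile clinic + vaccination drive (44 k$).
All optima have 2 projects.

2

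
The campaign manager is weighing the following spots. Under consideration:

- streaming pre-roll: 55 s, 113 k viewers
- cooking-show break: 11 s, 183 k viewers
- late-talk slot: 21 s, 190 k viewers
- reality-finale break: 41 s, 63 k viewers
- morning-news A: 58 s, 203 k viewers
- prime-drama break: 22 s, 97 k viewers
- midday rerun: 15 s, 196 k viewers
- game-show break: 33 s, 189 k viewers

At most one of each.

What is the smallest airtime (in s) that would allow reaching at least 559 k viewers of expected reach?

47

Look for the lowest-airtime combination reaching 559.
cooking-show break + late-talk slot + midday rerun: 569 expected reach at 47 s.
Below 47 s the best achievable stays under 559.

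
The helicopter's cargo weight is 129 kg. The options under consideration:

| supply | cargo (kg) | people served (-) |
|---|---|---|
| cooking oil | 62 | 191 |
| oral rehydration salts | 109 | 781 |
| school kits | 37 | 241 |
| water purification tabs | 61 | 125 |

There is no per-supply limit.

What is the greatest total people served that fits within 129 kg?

781

By people served per kg: oral rehydration salts 7.17, school kits 6.51, cooking oil 3.08, water purification tabs 2.05 lead.
Taking oral rehydration salts: 109 kg used, 781 in people served.
That's the maximum — no swap from here does better than 781.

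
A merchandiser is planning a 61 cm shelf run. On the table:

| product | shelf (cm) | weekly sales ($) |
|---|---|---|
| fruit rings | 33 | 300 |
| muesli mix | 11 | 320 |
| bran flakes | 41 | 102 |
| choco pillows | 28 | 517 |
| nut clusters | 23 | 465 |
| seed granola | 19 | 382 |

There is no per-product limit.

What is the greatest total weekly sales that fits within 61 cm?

5×muesli mix uses 55 of the 61 cm and totals 1600.

1600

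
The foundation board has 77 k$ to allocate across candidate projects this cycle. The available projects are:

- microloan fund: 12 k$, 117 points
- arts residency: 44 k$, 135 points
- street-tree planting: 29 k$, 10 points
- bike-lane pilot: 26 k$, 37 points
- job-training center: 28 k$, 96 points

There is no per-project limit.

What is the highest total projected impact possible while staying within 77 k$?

Best packing: 6×microloan fund — 72 k$, 702 total.

702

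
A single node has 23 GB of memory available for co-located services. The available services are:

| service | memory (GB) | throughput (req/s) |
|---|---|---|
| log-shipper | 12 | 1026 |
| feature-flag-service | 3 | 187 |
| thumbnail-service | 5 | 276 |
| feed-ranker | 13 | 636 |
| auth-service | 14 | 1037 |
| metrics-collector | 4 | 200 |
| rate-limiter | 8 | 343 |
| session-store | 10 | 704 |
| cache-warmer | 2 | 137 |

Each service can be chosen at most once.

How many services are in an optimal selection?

Best achievable throughput is 1730.
One optimal bundle: log-shipper + session-store (22 GB).
All optima have 2 services.

2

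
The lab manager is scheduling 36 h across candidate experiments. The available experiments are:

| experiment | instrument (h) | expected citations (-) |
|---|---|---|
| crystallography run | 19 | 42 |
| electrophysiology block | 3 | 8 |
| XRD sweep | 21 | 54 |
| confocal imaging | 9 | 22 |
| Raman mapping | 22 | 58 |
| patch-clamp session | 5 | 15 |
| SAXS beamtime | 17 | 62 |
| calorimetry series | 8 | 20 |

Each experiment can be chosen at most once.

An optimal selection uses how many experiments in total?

4

The maximum expected citations within 36 h is 107.
One optimal bundle: electrophysiology block + confocal imaging + patch-clamp session + SAXS beamtime (34 h).
Any selection reaching 107 contains exactly 4 experiments.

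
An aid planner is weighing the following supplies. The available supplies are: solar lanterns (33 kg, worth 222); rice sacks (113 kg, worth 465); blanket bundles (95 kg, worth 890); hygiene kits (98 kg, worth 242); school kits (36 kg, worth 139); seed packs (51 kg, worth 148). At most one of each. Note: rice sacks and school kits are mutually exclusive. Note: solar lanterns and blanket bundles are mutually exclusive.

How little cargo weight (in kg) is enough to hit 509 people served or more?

Need the lightest bundle worth ≥ 509.
blanket bundles reaches 890 using 95 kg.
Any bundle with less than 95 kg falls short of 509.

95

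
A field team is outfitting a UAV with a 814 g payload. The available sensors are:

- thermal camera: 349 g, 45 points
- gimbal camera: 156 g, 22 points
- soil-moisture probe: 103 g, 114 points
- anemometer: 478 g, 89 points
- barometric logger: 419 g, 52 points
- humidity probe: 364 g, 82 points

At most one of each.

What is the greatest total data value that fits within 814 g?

225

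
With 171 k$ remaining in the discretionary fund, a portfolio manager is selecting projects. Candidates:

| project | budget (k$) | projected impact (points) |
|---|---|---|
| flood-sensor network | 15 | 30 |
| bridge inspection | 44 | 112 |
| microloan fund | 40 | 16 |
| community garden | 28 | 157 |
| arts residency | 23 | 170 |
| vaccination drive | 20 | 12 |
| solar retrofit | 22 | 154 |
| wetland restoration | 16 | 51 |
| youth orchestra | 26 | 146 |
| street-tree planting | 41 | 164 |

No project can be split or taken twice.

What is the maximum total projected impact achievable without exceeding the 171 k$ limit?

872

By projected impact per k$: arts residency 7.39, solar retrofit 7.00, youth orchestra 5.62 lead.
Flood-sensor network + community garden + arts residency + solar retrofit + wetland restoration + youth orchestra + street-tree planting uses 171 of the 171 k$ and totals 872.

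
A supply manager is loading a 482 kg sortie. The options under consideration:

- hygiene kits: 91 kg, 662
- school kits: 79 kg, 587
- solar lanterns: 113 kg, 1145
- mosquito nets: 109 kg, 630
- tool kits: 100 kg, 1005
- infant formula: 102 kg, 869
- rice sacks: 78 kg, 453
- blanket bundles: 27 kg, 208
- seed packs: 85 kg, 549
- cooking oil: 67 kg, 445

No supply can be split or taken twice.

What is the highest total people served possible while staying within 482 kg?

4155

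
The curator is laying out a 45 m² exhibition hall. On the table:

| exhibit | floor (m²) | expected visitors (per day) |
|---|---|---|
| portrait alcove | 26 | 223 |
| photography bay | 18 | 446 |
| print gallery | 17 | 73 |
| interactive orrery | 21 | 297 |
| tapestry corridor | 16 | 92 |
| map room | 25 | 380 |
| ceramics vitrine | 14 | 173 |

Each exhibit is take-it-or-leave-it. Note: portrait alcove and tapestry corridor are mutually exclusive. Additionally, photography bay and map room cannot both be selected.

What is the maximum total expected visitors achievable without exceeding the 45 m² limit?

743

Best packing: photography bay + interactive orrery — 39 m², 743 total.
Next best is portrait alcove + photography bay at 669 (44 m²) — short by 74.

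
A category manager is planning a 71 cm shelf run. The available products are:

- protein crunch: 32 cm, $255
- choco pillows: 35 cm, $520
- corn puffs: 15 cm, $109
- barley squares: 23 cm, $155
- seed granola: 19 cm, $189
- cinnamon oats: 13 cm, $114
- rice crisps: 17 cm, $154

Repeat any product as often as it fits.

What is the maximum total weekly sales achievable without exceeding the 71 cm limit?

1040

By weekly sales per cm: choco pillows 14.86, seed granola 9.95, rice crisps 9.06, cinnamon oats 8.77 lead.
2×choco pillows uses 70 of the 71 cm and totals 1040.
Nothing else within 71 cm beats 1040.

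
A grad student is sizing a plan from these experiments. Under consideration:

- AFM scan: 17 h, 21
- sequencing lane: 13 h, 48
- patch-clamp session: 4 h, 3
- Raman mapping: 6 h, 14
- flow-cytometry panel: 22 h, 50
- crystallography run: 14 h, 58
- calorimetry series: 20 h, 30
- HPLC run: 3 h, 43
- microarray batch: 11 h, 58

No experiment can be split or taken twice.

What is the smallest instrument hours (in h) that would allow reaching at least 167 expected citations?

34

Need the lightest bundle worth ≥ 167.
Raman mapping + crystallography run + HPLC run + microarray batch reaches 173 using 34 h.
Below 34 h the best achievable stays under 167.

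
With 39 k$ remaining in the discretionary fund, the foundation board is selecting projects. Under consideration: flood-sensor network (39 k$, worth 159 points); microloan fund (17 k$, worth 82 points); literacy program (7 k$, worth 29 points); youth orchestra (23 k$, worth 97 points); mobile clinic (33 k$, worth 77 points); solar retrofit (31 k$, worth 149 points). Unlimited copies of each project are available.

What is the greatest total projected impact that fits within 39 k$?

178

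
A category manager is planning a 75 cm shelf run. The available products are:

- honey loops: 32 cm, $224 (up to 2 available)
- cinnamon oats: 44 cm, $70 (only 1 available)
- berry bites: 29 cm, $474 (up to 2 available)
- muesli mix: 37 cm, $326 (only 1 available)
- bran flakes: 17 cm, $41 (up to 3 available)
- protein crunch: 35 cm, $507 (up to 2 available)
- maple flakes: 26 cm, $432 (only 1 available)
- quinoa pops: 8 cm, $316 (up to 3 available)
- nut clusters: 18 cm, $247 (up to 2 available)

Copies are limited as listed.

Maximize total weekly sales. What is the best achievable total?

By weekly sales per cm: quinoa pops 39.50, maple flakes 16.62, berry bites 16.34, protein crunch 14.49 lead.
Filling by ratio: maple flakes + 3×quinoa pops + nut clusters for 1627, with 7 cm left unused.
Replace maple flakes with berry bites: the trade gains 42 net, giving 1669 at 71 cm.
That's the maximum — no swap from here does better than 1669.

1669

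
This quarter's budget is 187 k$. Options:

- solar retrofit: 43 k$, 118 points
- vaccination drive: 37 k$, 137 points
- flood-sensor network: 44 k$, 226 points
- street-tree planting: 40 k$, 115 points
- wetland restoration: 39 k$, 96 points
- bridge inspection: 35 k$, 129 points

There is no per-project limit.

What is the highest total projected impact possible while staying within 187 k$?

904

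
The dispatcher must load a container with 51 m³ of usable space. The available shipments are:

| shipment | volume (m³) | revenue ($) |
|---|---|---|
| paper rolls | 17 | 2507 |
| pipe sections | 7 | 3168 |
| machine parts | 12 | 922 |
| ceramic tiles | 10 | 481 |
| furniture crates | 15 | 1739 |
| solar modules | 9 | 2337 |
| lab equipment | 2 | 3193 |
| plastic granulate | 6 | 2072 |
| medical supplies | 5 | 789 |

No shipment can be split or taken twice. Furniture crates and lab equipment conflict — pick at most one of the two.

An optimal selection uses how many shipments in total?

Best achievable revenue is 14066.
paper rolls + pipe sections + solar modules + lab equipment + plastic granulate + medical supplies hits 14066 at 46 m³.
Every optimal selection uses 6 shipments.

6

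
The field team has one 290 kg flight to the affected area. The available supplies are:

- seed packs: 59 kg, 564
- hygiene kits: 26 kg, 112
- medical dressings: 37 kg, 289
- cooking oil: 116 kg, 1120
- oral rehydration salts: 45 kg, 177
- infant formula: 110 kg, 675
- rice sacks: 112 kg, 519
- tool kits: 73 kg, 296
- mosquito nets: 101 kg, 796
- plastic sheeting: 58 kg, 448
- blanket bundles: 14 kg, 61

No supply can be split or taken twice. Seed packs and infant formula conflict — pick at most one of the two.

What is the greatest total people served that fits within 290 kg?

Density check — cooking oil 9.66, seed packs 9.56, mosquito nets 7.88 are the best per kg.
Taking seed packs + cooking oil + mosquito nets + blanket bundles: 290 kg used, 2541 in people served.
The closest alternative, seed packs + medical dressings + cooking oil + plastic sheeting + blanket bundles, reaches only 2482.

2541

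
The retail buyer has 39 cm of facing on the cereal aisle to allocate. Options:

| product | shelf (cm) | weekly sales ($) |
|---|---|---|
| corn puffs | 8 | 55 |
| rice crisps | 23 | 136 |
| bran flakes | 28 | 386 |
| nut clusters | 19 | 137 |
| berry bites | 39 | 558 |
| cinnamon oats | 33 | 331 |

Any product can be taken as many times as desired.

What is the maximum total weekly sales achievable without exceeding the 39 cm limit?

Taking berry bites: 39 cm used, 558 in weekly sales.
That's the maximum — no swap from here does better than 558.

558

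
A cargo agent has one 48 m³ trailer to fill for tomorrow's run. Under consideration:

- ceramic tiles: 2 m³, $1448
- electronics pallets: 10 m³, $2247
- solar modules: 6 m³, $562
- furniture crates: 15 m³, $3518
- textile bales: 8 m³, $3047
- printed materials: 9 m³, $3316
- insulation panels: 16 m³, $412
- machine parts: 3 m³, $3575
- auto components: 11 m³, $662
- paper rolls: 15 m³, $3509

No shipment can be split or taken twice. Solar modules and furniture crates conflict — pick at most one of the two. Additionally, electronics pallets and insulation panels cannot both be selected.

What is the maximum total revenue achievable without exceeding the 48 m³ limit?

Ranking by ratio (revenue/m³): machine parts 1191.67, ceramic tiles 724.00, textile bales 380.88.
The ratio ordering already packs tightly: ceramic tiles + electronics pallets + furniture crates + textile bales + printed materials + machine parts, 47 m³, 17151.
That's the maximum — no feasible swap from here does better than 17151.

17151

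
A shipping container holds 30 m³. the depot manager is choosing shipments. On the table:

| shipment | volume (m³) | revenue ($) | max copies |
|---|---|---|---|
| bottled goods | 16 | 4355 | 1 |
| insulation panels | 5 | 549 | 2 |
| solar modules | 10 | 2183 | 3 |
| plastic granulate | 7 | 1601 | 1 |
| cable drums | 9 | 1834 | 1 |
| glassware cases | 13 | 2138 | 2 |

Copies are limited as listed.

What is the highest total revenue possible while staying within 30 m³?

6738

Density check — bottled goods 272.19, plastic granulate 228.71, solar modules 218.30, cable drums 203.78 are the best per m³.
Greedy by ratio would take bottled goods + insulation panels + plastic granulate: 28 m³ used, total 6505.
Dropping plastic granulate frees 7 m³; slotting in cable drums (9 m³) lifts the total to 6738 at 30 m³.
Every other selection either busts 30 m³ or exceeds an availability limit or fails to beat 6738.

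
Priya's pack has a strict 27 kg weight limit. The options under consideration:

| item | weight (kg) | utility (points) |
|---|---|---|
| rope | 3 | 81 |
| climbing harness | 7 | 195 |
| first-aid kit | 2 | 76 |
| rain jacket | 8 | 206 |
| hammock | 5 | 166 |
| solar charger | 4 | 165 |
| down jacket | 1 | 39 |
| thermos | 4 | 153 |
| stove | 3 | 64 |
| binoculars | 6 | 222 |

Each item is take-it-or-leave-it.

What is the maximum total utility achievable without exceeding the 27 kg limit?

By utility per kg: solar charger 41.25, down jacket 39.00, thermos 38.25, first-aid kit 38.00 lead.
The ratio heuristic lands on rope + first-aid kit + hammock + solar charger + down jacket + thermos + binoculars (902) but leaves 2 kg idle.
Dropping rope and first-aid kit frees 5 kg; slotting in climbing harness (7 kg) lifts the total to 940 at 27 kg.

940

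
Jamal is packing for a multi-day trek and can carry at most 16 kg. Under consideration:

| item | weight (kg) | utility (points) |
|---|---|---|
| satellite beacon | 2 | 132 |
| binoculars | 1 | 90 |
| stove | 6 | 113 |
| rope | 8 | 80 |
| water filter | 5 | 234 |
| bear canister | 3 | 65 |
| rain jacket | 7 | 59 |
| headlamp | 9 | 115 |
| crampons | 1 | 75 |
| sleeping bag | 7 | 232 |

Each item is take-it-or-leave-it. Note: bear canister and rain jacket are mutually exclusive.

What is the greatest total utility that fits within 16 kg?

763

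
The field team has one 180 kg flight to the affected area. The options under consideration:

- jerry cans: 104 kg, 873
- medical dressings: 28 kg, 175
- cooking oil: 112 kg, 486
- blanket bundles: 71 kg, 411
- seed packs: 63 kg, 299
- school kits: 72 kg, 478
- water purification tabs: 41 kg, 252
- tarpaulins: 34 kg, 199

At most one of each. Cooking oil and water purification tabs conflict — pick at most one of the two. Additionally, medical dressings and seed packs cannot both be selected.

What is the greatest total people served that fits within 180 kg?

By people served per kg: jerry cans 8.39, school kits 6.64, medical dressings 6.25 lead.
Jerry cans + school kits uses 176 of the 180 kg and totals 1351.
An exhaustive check of the 256 subsets confirms 1351.

1351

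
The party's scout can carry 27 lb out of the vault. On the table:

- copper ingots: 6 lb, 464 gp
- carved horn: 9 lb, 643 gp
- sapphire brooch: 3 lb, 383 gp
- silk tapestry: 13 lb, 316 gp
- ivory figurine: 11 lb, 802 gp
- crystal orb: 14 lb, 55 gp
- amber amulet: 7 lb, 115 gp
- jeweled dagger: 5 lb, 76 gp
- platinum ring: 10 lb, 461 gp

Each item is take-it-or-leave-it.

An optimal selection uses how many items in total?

3

The maximum value within 27 lb is 1909.
copper ingots + carved horn + ivory figurine hits 1909 at 26 lb.
All optima have 3 items.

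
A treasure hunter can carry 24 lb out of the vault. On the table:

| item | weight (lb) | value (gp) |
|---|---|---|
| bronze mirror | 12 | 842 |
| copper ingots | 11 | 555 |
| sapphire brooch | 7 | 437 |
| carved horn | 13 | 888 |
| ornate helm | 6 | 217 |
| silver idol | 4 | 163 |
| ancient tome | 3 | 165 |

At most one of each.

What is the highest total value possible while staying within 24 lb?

1490

Taking the top-ratio items first gives bronze mirror + sapphire brooch + ancient tome for 1444 (22 lb).
The 12 lb tied up in bronze mirror is better spent on carved horn — total rises to 1490 (23 lb).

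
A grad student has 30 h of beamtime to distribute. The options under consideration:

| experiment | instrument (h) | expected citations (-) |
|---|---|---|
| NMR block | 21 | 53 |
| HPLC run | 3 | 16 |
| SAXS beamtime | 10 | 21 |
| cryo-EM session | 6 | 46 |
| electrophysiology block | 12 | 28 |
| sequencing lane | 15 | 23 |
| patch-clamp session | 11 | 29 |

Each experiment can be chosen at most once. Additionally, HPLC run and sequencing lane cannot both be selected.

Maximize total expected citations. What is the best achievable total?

115

Density check — cryo-EM session 7.67, HPLC run 5.33, patch-clamp session 2.64, NMR block 2.52 are the best per h.
A density-first pass picks HPLC run + SAXS beamtime + cryo-EM session + patch-clamp session — 112 at 30 h.
Replace SAXS beamtime and patch-clamp session with NMR block: the trade gains 3 net, giving 115 at 30 h.
That's the maximum — no feasible swap from here does better than 115.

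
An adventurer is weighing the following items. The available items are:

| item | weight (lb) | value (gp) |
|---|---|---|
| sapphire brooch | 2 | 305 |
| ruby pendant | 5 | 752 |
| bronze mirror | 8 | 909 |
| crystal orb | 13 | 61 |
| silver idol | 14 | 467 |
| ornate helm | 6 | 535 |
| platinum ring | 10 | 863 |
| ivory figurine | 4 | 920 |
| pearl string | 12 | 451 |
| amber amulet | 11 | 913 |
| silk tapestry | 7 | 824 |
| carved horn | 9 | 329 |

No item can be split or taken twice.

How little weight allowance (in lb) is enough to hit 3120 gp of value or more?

Minimise lb subject to total value ≥ 3120.
ruby pendant + bronze mirror + ivory figurine + silk tapestry: 3405 value at 24 lb.
Below 24 lb the best achievable stays under 3120.

24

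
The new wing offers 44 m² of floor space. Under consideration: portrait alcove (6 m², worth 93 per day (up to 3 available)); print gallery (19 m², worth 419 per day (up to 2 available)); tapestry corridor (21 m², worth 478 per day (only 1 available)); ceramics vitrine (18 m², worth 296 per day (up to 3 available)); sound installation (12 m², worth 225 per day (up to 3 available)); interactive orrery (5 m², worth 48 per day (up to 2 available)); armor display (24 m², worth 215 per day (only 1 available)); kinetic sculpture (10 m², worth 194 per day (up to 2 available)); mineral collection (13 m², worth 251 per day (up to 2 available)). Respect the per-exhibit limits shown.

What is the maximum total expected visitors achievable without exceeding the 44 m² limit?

Ranking by ratio (expected visitors/m²): tapestry corridor 22.76, print gallery 22.05, kinetic sculpture 19.40.
Filling by ratio: print gallery + tapestry corridor for 897, with 4 m² left unused.
The 21 m² tied up in tapestry corridor is better spent on portrait alcove + print gallery — total rises to 931 (44 m²).
Nothing else within 44 m² beats 931.

931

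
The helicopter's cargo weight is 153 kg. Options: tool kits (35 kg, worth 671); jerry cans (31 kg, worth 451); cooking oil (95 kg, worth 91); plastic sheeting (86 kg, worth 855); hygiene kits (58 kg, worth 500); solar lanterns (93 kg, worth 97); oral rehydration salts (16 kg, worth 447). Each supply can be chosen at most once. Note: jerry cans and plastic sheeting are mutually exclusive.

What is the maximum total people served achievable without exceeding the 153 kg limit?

2069

Best packing: tool kits + jerry cans + hygiene kits + oral rehydration salts — 140 kg, 2069 total.
Nothing else feasible within 153 kg beats 2069.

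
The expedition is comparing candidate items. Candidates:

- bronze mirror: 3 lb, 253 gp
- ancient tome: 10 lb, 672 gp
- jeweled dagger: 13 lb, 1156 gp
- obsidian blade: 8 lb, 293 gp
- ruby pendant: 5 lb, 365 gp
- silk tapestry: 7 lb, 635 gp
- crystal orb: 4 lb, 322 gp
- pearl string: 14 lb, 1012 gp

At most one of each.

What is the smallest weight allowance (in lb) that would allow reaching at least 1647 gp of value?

Look for the lowest-weight combination reaching 1647.
jeweled dagger + silk tapestry: 1791 value at 20 lb.
No combination under 20 lb hits 1647.

20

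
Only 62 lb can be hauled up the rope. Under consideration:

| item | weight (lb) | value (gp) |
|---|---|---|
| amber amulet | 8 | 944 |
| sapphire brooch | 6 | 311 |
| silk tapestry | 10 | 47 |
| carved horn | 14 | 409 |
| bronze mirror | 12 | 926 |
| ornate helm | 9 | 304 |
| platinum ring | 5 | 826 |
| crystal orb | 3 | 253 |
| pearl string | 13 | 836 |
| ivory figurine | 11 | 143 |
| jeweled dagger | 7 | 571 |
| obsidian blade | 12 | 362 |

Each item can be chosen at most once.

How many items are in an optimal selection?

7

Best achievable value is 4765.
One optimal bundle: amber amulet + carved horn + bronze mirror + platinum ring + crystal orb + pearl string + jeweled dagger (62 lb).
Every optimal selection uses 7 items.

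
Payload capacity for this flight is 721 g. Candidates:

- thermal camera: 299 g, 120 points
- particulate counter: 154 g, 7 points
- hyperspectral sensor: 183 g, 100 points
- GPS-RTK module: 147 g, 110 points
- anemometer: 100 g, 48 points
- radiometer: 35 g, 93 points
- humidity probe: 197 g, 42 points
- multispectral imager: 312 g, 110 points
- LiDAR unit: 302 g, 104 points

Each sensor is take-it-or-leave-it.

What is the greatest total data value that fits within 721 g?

423

Ranking by ratio (data value/g): radiometer 2.66, GPS-RTK module 0.75, hyperspectral sensor 0.55.
Greedy by ratio would take hyperspectral sensor + GPS-RTK module + anemometer + radiometer + humidity probe: 662 g used, total 393.
Dropping anemometer and humidity probe frees 297 g; slotting in thermal camera (299 g) lifts the total to 423 at 664 g.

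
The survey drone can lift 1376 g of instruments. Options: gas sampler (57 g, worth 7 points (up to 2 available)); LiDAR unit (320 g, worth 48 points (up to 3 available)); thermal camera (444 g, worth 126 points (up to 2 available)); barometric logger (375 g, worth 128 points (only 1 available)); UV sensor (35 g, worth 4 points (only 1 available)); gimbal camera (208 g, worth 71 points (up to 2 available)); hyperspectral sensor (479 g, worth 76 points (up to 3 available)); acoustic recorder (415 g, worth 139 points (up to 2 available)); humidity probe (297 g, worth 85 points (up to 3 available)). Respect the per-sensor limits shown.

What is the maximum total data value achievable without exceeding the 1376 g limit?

The ratio heuristic lands on 2×gas sampler + barometric logger + UV sensor + 2×gimbal camera + acoustic recorder (427) but leaves 21 g idle.
A better packing is UV sensor + gimbal camera + 2×acoustic recorder + humidity probe: 1370 g, total 438.
That's the maximum — no swap from here does better than 438.

438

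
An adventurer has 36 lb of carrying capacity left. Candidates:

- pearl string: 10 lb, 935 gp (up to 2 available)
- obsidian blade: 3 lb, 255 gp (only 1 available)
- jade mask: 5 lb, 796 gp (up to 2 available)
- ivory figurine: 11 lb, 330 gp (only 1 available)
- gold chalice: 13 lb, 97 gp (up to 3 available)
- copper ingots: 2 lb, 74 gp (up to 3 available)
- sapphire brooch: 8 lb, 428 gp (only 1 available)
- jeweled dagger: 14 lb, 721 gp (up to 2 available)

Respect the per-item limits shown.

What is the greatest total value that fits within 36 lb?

3791

Ranking by ratio (value/lb): jade mask 159.20, pearl string 93.50, obsidian blade 85.00.
Best packing: 2×pearl string + obsidian blade + 2×jade mask + copper ingots — 35 lb, 3791 total.
Nothing else within 36 lb beats 3791.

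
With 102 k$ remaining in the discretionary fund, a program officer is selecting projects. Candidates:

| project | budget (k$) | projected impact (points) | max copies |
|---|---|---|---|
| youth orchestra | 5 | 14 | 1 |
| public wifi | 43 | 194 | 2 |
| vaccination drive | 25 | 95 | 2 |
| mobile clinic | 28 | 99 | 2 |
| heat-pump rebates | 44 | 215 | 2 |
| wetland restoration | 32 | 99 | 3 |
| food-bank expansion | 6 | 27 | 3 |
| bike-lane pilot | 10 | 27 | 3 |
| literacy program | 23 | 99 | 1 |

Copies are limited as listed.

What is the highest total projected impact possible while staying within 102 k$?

Best packing: 2×heat-pump rebates + 2×food-bank expansion — 100 k$, 484 total.
No other feasible combination exceeds 484.

484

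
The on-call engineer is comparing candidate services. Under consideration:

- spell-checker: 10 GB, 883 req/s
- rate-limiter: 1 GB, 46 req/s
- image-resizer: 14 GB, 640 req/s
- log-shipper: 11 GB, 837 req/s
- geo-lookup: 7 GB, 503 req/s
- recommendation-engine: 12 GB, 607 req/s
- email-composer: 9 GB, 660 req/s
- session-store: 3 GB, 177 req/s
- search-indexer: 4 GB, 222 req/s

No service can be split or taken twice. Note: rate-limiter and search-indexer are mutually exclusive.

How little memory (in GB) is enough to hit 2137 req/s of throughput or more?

28

Minimise GB subject to total throughput ≥ 2137.
spell-checker + log-shipper + geo-lookup: 2223 throughput at 28 GB.
Below 28 GB the best achievable stays under 2137.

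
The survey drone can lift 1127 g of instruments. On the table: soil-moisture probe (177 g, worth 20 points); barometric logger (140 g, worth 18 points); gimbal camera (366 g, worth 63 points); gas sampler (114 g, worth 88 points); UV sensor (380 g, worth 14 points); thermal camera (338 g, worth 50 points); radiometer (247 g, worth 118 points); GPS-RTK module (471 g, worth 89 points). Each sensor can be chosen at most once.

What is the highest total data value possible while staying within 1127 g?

Filling by ratio: barometric logger + gas sampler + radiometer + GPS-RTK module for 313, with 155 g left unused.
The 611 g tied up in barometric logger and GPS-RTK module is better spent on gimbal camera + thermal camera — total rises to 319 (1065 g).

319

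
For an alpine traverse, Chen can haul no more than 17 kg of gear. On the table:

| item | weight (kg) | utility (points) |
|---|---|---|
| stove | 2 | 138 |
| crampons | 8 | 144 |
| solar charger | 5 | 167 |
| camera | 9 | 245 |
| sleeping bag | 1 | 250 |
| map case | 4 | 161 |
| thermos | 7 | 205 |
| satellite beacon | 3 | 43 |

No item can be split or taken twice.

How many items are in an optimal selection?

Best achievable utility is 800.
For example stove + solar charger + camera + sleeping bag achieves it, using 17 kg.
Any selection reaching 800 contains exactly 4 items.

4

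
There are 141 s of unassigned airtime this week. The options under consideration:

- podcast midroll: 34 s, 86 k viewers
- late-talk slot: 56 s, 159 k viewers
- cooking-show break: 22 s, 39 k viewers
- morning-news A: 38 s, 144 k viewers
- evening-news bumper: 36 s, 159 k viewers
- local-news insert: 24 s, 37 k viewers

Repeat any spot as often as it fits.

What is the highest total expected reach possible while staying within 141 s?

Density check — evening-news bumper 4.42, morning-news A 3.79, late-talk slot 2.84, podcast midroll 2.53 are the best per s.
Best packing: cooking-show break + 3×evening-news bumper — 130 s, 516 total.

516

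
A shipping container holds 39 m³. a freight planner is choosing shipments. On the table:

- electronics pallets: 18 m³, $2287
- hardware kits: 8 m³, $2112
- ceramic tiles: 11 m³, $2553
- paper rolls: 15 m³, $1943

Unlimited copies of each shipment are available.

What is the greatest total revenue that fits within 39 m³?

The ratio heuristic lands on 4×hardware kits (8448) but leaves 7 m³ idle.
The 16 m³ tied up in 2×hardware kits is better spent on 2×ceramic tiles — total rises to 9330 (38 m³).

9330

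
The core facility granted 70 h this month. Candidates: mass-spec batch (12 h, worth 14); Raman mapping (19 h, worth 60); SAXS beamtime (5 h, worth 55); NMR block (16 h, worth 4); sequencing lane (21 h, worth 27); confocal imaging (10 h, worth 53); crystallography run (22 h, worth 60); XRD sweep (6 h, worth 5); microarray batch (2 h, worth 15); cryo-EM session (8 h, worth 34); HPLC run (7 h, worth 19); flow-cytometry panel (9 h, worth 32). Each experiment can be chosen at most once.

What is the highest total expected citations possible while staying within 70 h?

277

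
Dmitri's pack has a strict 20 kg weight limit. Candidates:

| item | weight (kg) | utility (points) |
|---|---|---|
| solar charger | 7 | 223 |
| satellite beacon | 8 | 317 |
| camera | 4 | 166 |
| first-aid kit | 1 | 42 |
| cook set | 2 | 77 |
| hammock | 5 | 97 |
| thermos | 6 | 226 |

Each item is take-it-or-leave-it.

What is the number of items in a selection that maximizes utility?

4

Best achievable utility is 786.
For example satellite beacon + camera + cook set + thermos achieves it, using 20 kg.
Every optimal selection uses 4 items.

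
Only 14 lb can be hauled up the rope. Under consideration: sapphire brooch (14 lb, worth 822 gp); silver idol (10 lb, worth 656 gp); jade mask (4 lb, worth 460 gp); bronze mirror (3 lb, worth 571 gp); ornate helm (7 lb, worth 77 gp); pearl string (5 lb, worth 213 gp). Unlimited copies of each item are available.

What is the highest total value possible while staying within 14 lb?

The ratio ordering already packs tightly: 4×bronze mirror, 12 lb, 2284.

2284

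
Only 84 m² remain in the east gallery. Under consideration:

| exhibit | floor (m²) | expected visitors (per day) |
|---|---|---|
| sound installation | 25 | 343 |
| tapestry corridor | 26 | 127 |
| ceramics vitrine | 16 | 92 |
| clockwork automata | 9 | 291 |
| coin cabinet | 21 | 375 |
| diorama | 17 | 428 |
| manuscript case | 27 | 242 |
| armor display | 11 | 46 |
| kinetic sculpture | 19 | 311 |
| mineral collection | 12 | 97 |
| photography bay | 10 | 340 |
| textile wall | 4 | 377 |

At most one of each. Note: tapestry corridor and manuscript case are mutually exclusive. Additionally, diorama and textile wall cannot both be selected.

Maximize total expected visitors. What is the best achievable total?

1823

Taking sound installation + clockwork automata + coin cabinet + mineral collection + photography bay + textile wall: 81 m² used, 1823 in expected visitors.
Every other selection either busts 84 m² or breaks a pairing rule or fails to beat 1823.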